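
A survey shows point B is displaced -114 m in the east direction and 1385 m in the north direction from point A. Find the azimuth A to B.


az = atan2(-114, 1385) = -4.7 deg
adjusted to 0-360: 355.3 degrees

355.3 degrees


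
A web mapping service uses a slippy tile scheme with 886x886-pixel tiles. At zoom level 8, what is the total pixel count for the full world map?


tiles per axis = 2^8 = 256
total tiles = 256^2 = 65536
pixels per axis = 256 * 886 = 226816
total pixels = 226816^2 = 51445497856

51445497856 pixels


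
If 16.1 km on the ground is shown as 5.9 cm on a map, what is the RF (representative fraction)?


ground = 16.1 km = 1610000 cm; RF denominator = ground / map = 1610000 / 5.9 ≈ 272881; RF = 1:272881

1:272881


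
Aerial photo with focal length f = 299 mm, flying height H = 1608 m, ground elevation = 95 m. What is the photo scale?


scale = f / (H - h) = 299 mm / 1513 m = 299 / 1513000 = 1:5060

1:5060


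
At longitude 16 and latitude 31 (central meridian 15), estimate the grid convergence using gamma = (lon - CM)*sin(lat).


gamma = (16 - 15) * sin(31) = 1 * 0.515038 = 0.515 degrees

0.515 degrees


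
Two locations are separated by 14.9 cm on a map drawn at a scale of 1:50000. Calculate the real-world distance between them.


ground = 14.9 cm * 50000 / 100 = 7450.0 m = 7.45 km

7.45 km


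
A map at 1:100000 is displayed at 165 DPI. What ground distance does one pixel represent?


pixel_cm = 2.54 / 165 ≈ 0.015394 cm
ground = pixel_cm * 100000 / 100 = 2.54 * 100000 / (165 * 100) = 254000 / 16500 ≈ 15.39 m

15.39 m


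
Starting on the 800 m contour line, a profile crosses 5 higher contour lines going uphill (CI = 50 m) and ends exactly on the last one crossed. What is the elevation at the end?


elevation = 800 + 5 * 50 = 1050 m

1050 m


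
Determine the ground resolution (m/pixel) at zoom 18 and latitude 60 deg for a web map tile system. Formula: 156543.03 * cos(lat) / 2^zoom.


res = 156543.03 * cos(60) / 2^18 = 156543.03 * 0.5 / 262144 = 0.3 m/pixel

0.3 m/pixel


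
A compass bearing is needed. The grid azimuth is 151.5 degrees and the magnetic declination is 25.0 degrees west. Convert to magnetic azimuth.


magnetic azimuth = grid azimuth - declination (east +ve)
mag_az = 151.5 - -25.0 = 176.5 degrees

176.5 degrees


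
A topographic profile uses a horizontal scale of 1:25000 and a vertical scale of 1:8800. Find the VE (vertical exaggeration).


VE = horizontal_scale / vertical_scale = 25000 / 8800 ≈ 2.8

2.8x


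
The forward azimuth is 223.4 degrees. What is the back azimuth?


back azimuth = (223.4 + 180) mod 360 = 43.4 degrees

43.4 degrees


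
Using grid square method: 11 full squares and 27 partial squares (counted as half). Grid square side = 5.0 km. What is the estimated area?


effective squares = 11 + 27 * 0.5 = 24.5
area = 24.5 * 25.0 = 612.5 km^2

612.5 km^2


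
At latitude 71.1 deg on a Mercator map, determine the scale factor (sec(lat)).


SF = 1 / cos(71.1) = 1 / 0.323917 = 3.087

3.087


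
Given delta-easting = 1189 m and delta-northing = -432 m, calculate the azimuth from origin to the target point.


az = atan2(1189, -432) = 110.0 deg
adjusted to 0-360: 110.0 degrees

110.0 degrees


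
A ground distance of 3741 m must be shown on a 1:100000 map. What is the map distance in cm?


map_cm = 3741 * 100 / 100000 = 3.741 cm ≈ 3.74 cm

3.74 cm


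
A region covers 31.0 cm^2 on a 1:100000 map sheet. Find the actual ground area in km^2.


ground_area = 31.0 * (100000/100)^2 = 31000000.0 m^2 = 31.0 km^2

31.0 km^2


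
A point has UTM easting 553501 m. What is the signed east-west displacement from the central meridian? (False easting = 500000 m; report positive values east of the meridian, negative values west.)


displacement = 553501 - 500000 = 53501 m

53501 m


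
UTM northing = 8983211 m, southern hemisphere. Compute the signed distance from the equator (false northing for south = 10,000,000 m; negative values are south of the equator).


For southern: actual = 8983211 - 10000000 = -1016789 m

-1016789 m


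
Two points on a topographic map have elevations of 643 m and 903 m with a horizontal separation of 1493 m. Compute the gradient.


gradient = (903 - 643) / 1493 = 260 / 1493 = 0.1741

0.1741


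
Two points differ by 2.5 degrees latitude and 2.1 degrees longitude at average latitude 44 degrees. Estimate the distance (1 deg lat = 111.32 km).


dlat_km = 2.5 * 111.32 = 278.3
dlon_km = 2.1 * 111.32 * cos(44) ≈ 168.162
dist = sqrt(278.3^2 + 168.162^2) ≈ 325.2 km

325.2 km


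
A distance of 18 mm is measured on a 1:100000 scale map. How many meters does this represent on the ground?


ground = 18 mm * 100000 / 1000 = 1800.0 m

1800.0 m


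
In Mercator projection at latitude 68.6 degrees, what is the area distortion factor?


area_distortion = 1/cos^2(68.6) = 7.511

7.511


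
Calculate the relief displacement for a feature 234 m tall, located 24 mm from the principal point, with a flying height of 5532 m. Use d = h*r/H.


d = h * r / H = 234 * 24 / 5532 = 1.02 mm

1.02 mm


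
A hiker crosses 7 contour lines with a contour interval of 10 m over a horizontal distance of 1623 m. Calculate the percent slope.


elevation change = 7 * 10 = 70 m
slope = 70 / 1623 * 100 = 4.3%

4.3%


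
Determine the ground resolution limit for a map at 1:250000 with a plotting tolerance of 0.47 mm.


ground = 0.47 mm * 250000 / 1000 = 117.5 m

117.5 m


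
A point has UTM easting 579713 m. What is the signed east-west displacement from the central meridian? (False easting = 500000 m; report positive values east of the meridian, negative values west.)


displacement = 579713 - 500000 = 79713 m

79713 m


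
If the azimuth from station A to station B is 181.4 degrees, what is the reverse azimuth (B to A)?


back azimuth = (181.4 + 180) mod 360 = 1.4 degrees

1.4 degrees


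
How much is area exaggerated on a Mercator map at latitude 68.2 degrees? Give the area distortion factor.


area_distortion = 1/cos^2(68.2) = 7.251

7.251


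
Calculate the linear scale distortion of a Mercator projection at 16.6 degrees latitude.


SF = 1 / cos(16.6) = 1 / 0.958323 = 1.043

1.043


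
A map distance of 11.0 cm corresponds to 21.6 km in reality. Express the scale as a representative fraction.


ground = 21.6 km = 2160000 cm; RF denominator = ground / map = 2160000 / 11.0 ≈ 196364; RF = 1:196364

1:196364


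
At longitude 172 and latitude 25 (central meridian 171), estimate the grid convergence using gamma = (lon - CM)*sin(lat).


gamma = (172 - 171) * sin(25) = 1 * 0.422618 = 0.423 degrees

0.423 degrees


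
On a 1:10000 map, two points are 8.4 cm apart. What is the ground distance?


ground = 8.4 cm * 10000 / 100 = 840.0 m

840.0 m


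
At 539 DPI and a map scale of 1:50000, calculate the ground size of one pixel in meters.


pixel_cm = 2.54 / 539 ≈ 0.004712 cm
ground = pixel_cm * 50000 / 100 = 2.54 * 50000 / (539 * 100) = 127000 / 53900 ≈ 2.36 m

2.36 m


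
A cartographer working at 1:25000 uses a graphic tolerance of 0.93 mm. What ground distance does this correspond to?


ground = 0.93 mm * 25000 / 1000 = 23.25 m

23.25 m


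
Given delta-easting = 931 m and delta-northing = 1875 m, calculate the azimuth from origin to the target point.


az = atan2(931, 1875) = 26.4 deg
adjusted to 0-360: 26.4 degrees

26.4 degrees


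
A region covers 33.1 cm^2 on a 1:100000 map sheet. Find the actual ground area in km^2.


ground_area = 33.1 * (100000/100)^2 = 33100000.0 m^2 = 33.1 km^2

33.1 km^2


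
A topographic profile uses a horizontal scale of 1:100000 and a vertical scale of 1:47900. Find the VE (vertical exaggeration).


VE = horizontal_scale / vertical_scale = 100000 / 47900 ≈ 2.1

2.1x


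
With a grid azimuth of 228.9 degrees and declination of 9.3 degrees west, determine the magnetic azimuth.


magnetic azimuth = grid azimuth - declination (east +ve)
mag_az = 228.9 - -9.3 = 238.2 degrees

238.2 degrees


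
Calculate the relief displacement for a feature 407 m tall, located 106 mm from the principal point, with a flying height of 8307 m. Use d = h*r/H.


d = h * r / H = 407 * 106 / 8307 = 5.19 mm

5.19 mm


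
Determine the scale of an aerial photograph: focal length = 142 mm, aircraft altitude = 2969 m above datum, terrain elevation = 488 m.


scale = f / (H - h) = 142 mm / 2481 m = 142 / 2481000 = 1:17472

1:17472


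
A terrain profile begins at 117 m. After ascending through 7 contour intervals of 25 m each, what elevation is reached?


elevation = 117 + 7 * 25 = 292 m

292 m


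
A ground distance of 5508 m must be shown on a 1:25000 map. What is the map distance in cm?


map_cm = 5508 * 100 / 25000 = 22.032 cm ≈ 22.03 cm

22.03 cm


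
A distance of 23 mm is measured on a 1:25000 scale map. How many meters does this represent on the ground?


ground = 23 mm * 25000 / 1000 = 575.0 m

575.0 m


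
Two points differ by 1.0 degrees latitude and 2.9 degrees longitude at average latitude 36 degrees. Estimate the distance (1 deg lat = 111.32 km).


dlat_km = 1.0 * 111.32 = 111.32
dlon_km = 2.9 * 111.32 * cos(36) ≈ 261.173
dist = sqrt(111.32^2 + 261.173^2) ≈ 283.9 km

283.9 km


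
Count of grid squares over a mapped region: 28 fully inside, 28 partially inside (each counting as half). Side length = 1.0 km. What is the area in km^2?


effective squares = 28 + 28 * 0.5 = 42.0
area = 42.0 * 1.0 = 42.0 km^2

42.0 km^2


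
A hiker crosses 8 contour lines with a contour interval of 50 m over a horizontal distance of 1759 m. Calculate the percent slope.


elevation change = 8 * 50 = 400 m
slope = 400 / 1759 * 100 = 22.7%

22.7%


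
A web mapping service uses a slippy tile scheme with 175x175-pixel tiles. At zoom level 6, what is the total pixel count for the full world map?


tiles per axis = 2^6 = 64
total tiles = 64^2 = 4096
pixels per axis = 64 * 175 = 11200
total pixels = 11200^2 = 125440000

125440000 pixels


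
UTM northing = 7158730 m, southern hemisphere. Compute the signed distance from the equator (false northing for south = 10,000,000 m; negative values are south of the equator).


For southern: actual = 7158730 - 10000000 = -2841270 m

-2841270 m


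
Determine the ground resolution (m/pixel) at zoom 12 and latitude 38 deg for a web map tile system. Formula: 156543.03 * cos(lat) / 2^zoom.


res = 156543.03 * cos(38) / 2^12 = 156543.03 * 0.78801075 / 4096 = 30.12 m/pixel

30.12 m/pixel


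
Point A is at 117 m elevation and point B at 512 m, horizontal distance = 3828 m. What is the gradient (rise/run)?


gradient = (512 - 117) / 3828 = 395 / 3828 = 0.1032

0.1032


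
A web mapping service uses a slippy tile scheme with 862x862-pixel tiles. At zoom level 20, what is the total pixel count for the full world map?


tiles per axis = 2^20 = 1048576
total tiles = 1048576^2 = 1099511627776
pixels per axis = 1048576 * 862 = 903872512
total pixels = 903872512^2 = 816985517949190144

816985517949190144 pixels


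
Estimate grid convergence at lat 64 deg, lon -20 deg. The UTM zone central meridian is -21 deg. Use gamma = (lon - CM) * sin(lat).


gamma = (-20 - -21) * sin(64) = 1 * 0.898794 = 0.899 degrees

0.899 degrees


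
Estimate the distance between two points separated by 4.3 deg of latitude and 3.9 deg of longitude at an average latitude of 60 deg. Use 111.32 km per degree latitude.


dlat_km = 4.3 * 111.32 = 478.676
dlon_km = 3.9 * 111.32 * cos(60) ≈ 217.074
dist = sqrt(478.676^2 + 217.074^2) ≈ 525.6 km

525.6 km


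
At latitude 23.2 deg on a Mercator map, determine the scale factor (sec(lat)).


SF = 1 / cos(23.2) = 1 / 0.919135 = 1.088

1.088


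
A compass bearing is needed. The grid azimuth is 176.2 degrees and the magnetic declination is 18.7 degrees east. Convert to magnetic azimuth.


magnetic azimuth = grid azimuth - declination (east +ve)
mag_az = 176.2 - 18.7 = 157.5 degrees

157.5 degrees


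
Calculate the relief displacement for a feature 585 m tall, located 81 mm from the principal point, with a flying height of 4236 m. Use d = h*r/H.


d = h * r / H = 585 * 81 / 4236 = 11.19 mm

11.19 mm


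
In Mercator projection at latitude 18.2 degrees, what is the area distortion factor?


area_distortion = 1/cos^2(18.2) = 1.108

1.108


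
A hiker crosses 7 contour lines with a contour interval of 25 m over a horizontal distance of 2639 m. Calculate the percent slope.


elevation change = 7 * 25 = 175 m
slope = 175 / 2639 * 100 = 6.6%

6.6%


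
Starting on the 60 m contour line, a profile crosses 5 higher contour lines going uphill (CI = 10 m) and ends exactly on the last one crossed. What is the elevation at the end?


elevation = 60 + 5 * 10 = 110 m

110 m


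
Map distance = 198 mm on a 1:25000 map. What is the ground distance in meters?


ground = 198 mm * 25000 / 1000 = 4950.0 m

4950.0 m


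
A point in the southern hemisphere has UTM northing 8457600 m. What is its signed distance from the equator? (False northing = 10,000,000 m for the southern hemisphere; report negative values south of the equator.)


For southern: actual = 8457600 - 10000000 = -1542400 m

-1542400 m


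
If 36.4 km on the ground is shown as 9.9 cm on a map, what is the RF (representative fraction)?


ground = 36.4 km = 3640000 cm; RF denominator = ground / map = 3640000 / 9.9 ≈ 367677; RF = 1:367677

1:367677


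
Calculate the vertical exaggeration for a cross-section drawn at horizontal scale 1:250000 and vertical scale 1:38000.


VE = horizontal_scale / vertical_scale = 250000 / 38000 ≈ 6.6

6.6x


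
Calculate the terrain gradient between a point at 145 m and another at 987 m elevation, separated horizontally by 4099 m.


gradient = (987 - 145) / 4099 = 842 / 4099 = 0.2054

0.2054


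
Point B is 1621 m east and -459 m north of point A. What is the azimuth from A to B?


az = atan2(1621, -459) = 105.8 deg
adjusted to 0-360: 105.8 degrees

105.8 degrees


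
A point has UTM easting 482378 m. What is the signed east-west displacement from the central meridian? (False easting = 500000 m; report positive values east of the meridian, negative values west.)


displacement = 482378 - 500000 = -17622 m

-17622 m


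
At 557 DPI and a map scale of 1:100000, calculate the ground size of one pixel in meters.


pixel_cm = 2.54 / 557 ≈ 0.00456 cm
ground = pixel_cm * 100000 / 100 = 2.54 * 100000 / (557 * 100) = 254000 / 55700 ≈ 4.56 m

4.56 m


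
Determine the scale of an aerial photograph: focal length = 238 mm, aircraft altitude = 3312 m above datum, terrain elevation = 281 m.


scale = f / (H - h) = 238 mm / 3031 m = 238 / 3031000 = 1:12735

1:12735


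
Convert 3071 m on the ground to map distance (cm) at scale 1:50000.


map_cm = 3071 * 100 / 50000 = 6.142 cm ≈ 6.14 cm

6.14 cm


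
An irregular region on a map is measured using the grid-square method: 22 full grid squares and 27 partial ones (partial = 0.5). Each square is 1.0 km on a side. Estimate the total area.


effective squares = 22 + 27 * 0.5 = 35.5
area = 35.5 * 1.0 = 35.5 km^2

35.5 km^2


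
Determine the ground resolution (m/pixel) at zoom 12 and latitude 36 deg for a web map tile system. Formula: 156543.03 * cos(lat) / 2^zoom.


res = 156543.03 * cos(36) / 2^12 = 156543.03 * 0.80901699 / 4096 = 30.92 m/pixel

30.92 m/pixel


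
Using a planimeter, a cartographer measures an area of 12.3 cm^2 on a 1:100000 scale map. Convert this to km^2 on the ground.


ground_area = 12.3 * (100000/100)^2 = 12300000.0 m^2 = 12.3 km^2

12.3 km^2


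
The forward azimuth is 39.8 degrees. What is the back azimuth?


back azimuth = (39.8 + 180) mod 360 = 219.8 degrees

219.8 degrees


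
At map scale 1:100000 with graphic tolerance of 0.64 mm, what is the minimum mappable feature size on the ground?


ground = 0.64 mm * 100000 / 1000 = 64.0 m

64.0 m


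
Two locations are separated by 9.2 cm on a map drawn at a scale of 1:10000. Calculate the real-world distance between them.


ground = 9.2 cm * 10000 / 100 = 920.0 m

920.0 m


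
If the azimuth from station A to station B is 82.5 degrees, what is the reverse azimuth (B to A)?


back azimuth = (82.5 + 180) mod 360 = 262.5 degrees

262.5 degrees


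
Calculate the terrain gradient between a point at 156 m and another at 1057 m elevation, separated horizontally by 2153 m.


gradient = (1057 - 156) / 2153 = 901 / 2153 = 0.4185

0.4185


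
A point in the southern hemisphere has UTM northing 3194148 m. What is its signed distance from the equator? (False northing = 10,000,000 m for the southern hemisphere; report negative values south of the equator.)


For southern: actual = 3194148 - 10000000 = -6805852 m

-6805852 m


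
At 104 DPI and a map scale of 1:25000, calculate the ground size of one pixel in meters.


pixel_cm = 2.54 / 104 ≈ 0.024423 cm
ground = pixel_cm * 25000 / 100 = 2.54 * 25000 / (104 * 100) = 63500 / 10400 ≈ 6.11 m

6.11 m


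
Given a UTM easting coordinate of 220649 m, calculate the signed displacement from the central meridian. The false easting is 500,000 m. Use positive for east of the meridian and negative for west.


displacement = 220649 - 500000 = -279351 m

-279351 m


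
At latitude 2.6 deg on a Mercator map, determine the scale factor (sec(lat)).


SF = 1 / cos(2.6) = 1 / 0.998971 = 1.001

1.001


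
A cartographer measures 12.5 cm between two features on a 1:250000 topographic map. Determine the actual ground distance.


ground = 12.5 cm * 250000 / 100 = 31250.0 m = 31.25 km

31.25 km


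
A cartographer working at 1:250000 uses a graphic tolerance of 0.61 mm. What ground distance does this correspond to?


ground = 0.61 mm * 250000 / 1000 = 152.5 m

152.5 m


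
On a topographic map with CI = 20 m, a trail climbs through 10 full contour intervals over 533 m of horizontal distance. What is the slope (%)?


elevation change = 10 * 20 = 200 m
slope = 200 / 533 * 100 = 37.5%

37.5%


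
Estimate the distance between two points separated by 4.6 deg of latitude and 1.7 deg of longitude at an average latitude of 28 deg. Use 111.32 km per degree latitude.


dlat_km = 4.6 * 111.32 = 512.072
dlon_km = 1.7 * 111.32 * cos(28) ≈ 167.093
dist = sqrt(512.072^2 + 167.093^2) ≈ 538.6 km

538.6 km


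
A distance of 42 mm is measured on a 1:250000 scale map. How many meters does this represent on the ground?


ground = 42 mm * 250000 / 1000 = 10500.0 m

10500.0 m


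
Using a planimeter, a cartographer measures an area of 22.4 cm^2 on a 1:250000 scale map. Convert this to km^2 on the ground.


ground_area = 22.4 * (250000/100)^2 = 140000000.0 m^2 = 140.0 km^2

140.0 km^2


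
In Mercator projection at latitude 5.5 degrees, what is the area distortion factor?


area_distortion = 1/cos^2(5.5) = 1.009

1.009


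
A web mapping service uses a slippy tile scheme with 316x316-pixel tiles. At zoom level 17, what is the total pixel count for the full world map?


tiles per axis = 2^17 = 131072
total tiles = 131072^2 = 17179869184
pixels per axis = 131072 * 316 = 41418752
total pixels = 41418752^2 = 1715513017237504

1715513017237504 pixels


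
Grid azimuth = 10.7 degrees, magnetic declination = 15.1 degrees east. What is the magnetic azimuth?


magnetic azimuth = grid azimuth - declination (east +ve)
mag_az = 10.7 - 15.1 = 355.6 degrees

355.6 degrees


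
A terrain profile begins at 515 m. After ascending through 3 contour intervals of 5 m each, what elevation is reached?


elevation = 515 + 3 * 5 = 530 m

530 m


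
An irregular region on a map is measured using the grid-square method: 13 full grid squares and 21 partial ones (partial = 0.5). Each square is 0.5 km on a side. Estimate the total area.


effective squares = 13 + 21 * 0.5 = 23.5
area = 23.5 * 0.25 = 5.875 km^2

5.875 km^2


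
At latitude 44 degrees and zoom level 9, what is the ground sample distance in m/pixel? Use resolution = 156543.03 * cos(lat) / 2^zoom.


res = 156543.03 * cos(44) / 2^9 = 156543.03 * 0.7193398 / 512 = 219.94 m/pixel

219.94 m/pixel


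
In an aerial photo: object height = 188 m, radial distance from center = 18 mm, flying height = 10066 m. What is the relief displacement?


d = h * r / H = 188 * 18 / 10066 = 0.34 mm

0.34 mm


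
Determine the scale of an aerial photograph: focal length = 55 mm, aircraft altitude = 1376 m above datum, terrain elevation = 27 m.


scale = f / (H - h) = 55 mm / 1349 m = 55 / 1349000 = 1:24527

1:24527


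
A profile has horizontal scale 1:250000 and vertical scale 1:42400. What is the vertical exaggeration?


VE = horizontal_scale / vertical_scale = 250000 / 42400 ≈ 5.9

5.9x


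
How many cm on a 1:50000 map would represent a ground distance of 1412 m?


map_cm = 1412 * 100 / 50000 = 2.824 cm ≈ 2.82 cm

2.82 cm


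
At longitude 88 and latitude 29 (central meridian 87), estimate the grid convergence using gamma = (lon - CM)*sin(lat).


gamma = (88 - 87) * sin(29) = 1 * 0.48481 = 0.485 degrees

0.485 degrees


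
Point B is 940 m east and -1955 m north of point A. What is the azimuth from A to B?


az = atan2(940, -1955) = 154.3 deg
adjusted to 0-360: 154.3 degrees

154.3 degrees


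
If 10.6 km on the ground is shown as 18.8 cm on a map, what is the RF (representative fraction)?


ground = 10.6 km = 1060000 cm; RF denominator = ground / map = 1060000 / 18.8 ≈ 56383; RF = 1:56383

1:56383


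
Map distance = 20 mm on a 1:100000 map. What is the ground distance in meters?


ground = 20 mm * 100000 / 1000 = 2000.0 m

2000.0 m


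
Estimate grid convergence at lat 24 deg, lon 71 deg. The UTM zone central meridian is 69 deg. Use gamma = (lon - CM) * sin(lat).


gamma = (71 - 69) * sin(24) = 2 * 0.406737 = 0.813 degrees

0.813 degrees


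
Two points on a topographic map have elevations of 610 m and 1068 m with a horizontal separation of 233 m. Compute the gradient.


gradient = (1068 - 610) / 233 = 458 / 233 = 1.9657

1.9657


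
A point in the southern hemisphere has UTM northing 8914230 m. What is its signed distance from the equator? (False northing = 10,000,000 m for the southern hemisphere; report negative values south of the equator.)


For southern: actual = 8914230 - 10000000 = -1085770 m

-1085770 m


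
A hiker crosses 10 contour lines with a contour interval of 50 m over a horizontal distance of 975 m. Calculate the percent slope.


elevation change = 10 * 50 = 500 m
slope = 500 / 975 * 100 = 51.3%

51.3%


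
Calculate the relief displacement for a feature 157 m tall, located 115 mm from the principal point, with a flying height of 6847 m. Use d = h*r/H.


d = h * r / H = 157 * 115 / 6847 = 2.64 mm

2.64 mm


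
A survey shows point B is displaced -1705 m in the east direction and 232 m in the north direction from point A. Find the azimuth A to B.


az = atan2(-1705, 232) = -82.3 deg
adjusted to 0-360: 277.7 degrees

277.7 degrees


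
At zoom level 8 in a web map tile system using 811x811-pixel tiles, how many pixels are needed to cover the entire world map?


tiles per axis = 2^8 = 256
total tiles = 256^2 = 65536
pixels per axis = 256 * 811 = 207616
total pixels = 207616^2 = 43104403456

43104403456 pixels


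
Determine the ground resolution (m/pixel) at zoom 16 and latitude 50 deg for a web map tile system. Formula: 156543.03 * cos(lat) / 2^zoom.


res = 156543.03 * cos(50) / 2^16 = 156543.03 * 0.64278761 / 65536 = 1.54 m/pixel

1.54 m/pixel


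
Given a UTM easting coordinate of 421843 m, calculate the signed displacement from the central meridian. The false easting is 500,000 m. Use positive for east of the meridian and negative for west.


displacement = 421843 - 500000 = -78157 m

-78157 m


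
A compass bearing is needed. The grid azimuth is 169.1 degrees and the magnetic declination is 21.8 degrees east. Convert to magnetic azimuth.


magnetic azimuth = grid azimuth - declination (east +ve)
mag_az = 169.1 - 21.8 = 147.3 degrees

147.3 degrees


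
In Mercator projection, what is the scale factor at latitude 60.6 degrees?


SF = 1 / cos(60.6) = 1 / 0.490904 = 2.037

2.037


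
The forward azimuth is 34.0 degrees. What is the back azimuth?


back azimuth = (34.0 + 180) mod 360 = 214.0 degrees

214.0 degrees


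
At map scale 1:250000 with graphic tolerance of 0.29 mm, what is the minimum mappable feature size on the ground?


ground = 0.29 mm * 250000 / 1000 = 72.5 m

72.5 m


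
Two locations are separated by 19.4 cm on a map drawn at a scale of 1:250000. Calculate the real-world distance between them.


ground = 19.4 cm * 250000 / 100 = 48500.0 m = 48.5 km

48.5 km


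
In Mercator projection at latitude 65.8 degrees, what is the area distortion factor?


area_distortion = 1/cos^2(65.8) = 5.951

5.951


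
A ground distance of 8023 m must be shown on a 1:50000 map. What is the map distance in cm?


map_cm = 8023 * 100 / 50000 = 16.046 cm ≈ 16.05 cm

16.05 cm


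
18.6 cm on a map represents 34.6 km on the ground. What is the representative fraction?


ground = 34.6 km = 3460000 cm; RF denominator = ground / map = 3460000 / 18.6 ≈ 186022; RF = 1:186022

1:186022


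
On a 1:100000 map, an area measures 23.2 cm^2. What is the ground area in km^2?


ground_area = 23.2 * (100000/100)^2 = 23200000.0 m^2 = 23.2 km^2

23.2 km^2


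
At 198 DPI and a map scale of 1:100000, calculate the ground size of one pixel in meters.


pixel_cm = 2.54 / 198 ≈ 0.012828 cm
ground = pixel_cm * 100000 / 100 = 2.54 * 100000 / (198 * 100) = 254000 / 19800 ≈ 12.83 m

12.83 m


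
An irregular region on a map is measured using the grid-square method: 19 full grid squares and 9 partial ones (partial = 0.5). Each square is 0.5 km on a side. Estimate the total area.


effective squares = 19 + 9 * 0.5 = 23.5
area = 23.5 * 0.25 = 5.875 km^2

5.875 km^2


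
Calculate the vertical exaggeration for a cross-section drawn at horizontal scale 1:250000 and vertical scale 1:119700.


VE = horizontal_scale / vertical_scale = 250000 / 119700 ≈ 2.1

2.1x


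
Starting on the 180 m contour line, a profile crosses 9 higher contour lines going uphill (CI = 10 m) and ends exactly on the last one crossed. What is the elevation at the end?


elevation = 180 + 9 * 10 = 270 m

270 m


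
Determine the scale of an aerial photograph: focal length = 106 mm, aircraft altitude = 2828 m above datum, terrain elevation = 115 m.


scale = f / (H - h) = 106 mm / 2713 m = 106 / 2713000 = 1:25594

1:25594


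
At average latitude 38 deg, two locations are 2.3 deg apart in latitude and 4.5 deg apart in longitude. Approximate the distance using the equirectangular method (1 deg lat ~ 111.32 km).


dlat_km = 2.3 * 111.32 = 256.036
dlon_km = 4.5 * 111.32 * cos(38) ≈ 394.746
dist = sqrt(256.036^2 + 394.746^2) ≈ 470.5 km

470.5 km


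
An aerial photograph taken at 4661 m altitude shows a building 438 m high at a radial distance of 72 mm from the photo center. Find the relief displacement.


d = h * r / H = 438 * 72 / 4661 = 6.77 mm

6.77 mm


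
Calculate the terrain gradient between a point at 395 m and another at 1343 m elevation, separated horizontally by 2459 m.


gradient = (1343 - 395) / 2459 = 948 / 2459 = 0.3855

0.3855


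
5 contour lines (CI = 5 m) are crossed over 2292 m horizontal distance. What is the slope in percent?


elevation change = 5 * 5 = 25 m
slope = 25 / 2292 * 100 = 1.1%

1.1%


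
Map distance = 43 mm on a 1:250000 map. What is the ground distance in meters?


ground = 43 mm * 250000 / 1000 = 10750.0 m

10750.0 m


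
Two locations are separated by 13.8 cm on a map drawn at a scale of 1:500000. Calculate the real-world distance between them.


ground = 13.8 cm * 500000 / 100 = 69000.0 m = 69.0 km

69.0 km


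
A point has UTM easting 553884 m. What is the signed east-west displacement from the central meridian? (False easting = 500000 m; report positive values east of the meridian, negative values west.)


displacement = 553884 - 500000 = 53884 m

53884 m


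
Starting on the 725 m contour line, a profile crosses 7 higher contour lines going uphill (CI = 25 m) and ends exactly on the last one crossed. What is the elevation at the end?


elevation = 725 + 7 * 25 = 900 m

900 m


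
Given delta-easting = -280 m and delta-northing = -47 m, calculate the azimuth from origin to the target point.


az = atan2(-280, -47) = -99.5 deg
adjusted to 0-360: 260.5 degrees

260.5 degrees


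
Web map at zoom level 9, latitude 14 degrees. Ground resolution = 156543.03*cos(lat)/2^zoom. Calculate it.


res = 156543.03 * cos(14) / 2^9 = 156543.03 * 0.97029573 / 512 = 296.67 m/pixel

296.67 m/pixel


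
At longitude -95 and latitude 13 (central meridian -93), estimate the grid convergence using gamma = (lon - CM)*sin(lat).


gamma = (-95 - -93) * sin(13) = -2 * 0.224951 = -0.45 degrees

-0.45 degrees


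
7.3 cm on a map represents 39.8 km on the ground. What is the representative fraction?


ground = 39.8 km = 3980000 cm; RF denominator = ground / map = 3980000 / 7.3 ≈ 545205; RF = 1:545205

1:545205


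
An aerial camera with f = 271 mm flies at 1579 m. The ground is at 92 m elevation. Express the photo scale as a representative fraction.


scale = f / (H - h) = 271 mm / 1487 m = 271 / 1487000 = 1:5487

1:5487


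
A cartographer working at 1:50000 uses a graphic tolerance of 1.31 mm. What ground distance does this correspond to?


ground = 1.31 mm * 50000 / 1000 = 65.5 m

65.5 m


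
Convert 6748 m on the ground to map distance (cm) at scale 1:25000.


map_cm = 6748 * 100 / 25000 = 26.992 cm ≈ 26.99 cm

26.99 cm


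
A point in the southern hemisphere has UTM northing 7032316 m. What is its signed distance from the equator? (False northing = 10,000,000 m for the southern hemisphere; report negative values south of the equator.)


For southern: actual = 7032316 - 10000000 = -2967684 m

-2967684 m


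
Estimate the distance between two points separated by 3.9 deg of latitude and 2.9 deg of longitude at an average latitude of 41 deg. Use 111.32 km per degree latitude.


dlat_km = 3.9 * 111.32 = 434.148
dlon_km = 2.9 * 111.32 * cos(41) ≈ 243.641
dist = sqrt(434.148^2 + 243.641^2) ≈ 497.8 km

497.8 km


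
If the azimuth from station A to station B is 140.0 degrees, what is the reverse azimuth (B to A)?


back azimuth = (140.0 + 180) mod 360 = 320.0 degrees

320.0 degrees


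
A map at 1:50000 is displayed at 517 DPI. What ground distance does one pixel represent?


pixel_cm = 2.54 / 517 ≈ 0.004913 cm
ground = pixel_cm * 50000 / 100 = 2.54 * 50000 / (517 * 100) = 127000 / 51700 ≈ 2.46 m

2.46 m


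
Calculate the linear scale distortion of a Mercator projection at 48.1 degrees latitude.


SF = 1 / cos(48.1) = 1 / 0.667833 = 1.497

1.497


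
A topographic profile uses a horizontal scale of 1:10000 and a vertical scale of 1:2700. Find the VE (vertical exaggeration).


VE = horizontal_scale / vertical_scale = 10000 / 2700 ≈ 3.7

3.7x


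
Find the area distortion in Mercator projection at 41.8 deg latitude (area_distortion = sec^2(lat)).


area_distortion = 1/cos^2(41.8) = 1.799

1.799


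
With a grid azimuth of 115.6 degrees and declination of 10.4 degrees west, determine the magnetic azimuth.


magnetic azimuth = grid azimuth - declination (east +ve)
mag_az = 115.6 - -10.4 = 126.0 degrees

126.0 degrees


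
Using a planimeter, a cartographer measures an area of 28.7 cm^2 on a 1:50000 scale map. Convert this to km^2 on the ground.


ground_area = 28.7 * (50000/100)^2 = 7175000.0 m^2 = 7.175 km^2

7.175 km^2


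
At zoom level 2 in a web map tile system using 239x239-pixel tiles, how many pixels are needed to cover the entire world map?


tiles per axis = 2^2 = 4
total tiles = 4^2 = 16
pixels per axis = 4 * 239 = 956
total pixels = 956^2 = 913936

913936 pixels


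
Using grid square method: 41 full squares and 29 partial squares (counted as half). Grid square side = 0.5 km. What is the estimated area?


effective squares = 41 + 29 * 0.5 = 55.5
area = 55.5 * 0.25 = 13.875 km^2

13.875 km^2


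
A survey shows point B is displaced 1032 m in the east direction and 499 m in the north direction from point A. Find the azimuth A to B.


az = atan2(1032, 499) = 64.2 deg
adjusted to 0-360: 64.2 degrees

64.2 degrees


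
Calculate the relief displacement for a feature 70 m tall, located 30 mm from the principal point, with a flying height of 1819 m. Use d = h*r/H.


d = h * r / H = 70 * 30 / 1819 = 1.15 mm

1.15 mm


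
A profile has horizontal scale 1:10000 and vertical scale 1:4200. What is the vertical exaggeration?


VE = horizontal_scale / vertical_scale = 10000 / 4200 ≈ 2.4

2.4x


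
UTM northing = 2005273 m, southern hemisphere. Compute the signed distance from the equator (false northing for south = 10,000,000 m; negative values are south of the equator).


For southern: actual = 2005273 - 10000000 = -7994727 m

-7994727 m


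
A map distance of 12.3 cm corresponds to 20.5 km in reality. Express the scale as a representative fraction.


ground = 20.5 km = 2050000 cm; RF denominator = ground / map = 2050000 / 12.3 ≈ 166667; RF = 1:166667

1:166667


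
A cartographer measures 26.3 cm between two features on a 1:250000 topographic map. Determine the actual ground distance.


ground = 26.3 cm * 250000 / 100 = 65750.0 m = 65.75 km

65.75 km


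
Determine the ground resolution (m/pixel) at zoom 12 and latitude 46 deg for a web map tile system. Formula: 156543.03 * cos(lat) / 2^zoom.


res = 156543.03 * cos(46) / 2^12 = 156543.03 * 0.69465837 / 4096 = 26.55 m/pixel

26.55 m/pixel


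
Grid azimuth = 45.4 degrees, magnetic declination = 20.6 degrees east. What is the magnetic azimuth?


magnetic azimuth = grid azimuth - declination (east +ve)
mag_az = 45.4 - 20.6 = 24.8 degrees

24.8 degrees


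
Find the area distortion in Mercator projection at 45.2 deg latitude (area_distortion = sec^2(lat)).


area_distortion = 1/cos^2(45.2) = 2.014

2.014


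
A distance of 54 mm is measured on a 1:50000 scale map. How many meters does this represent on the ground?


ground = 54 mm * 50000 / 1000 = 2700.0 m

2700.0 m


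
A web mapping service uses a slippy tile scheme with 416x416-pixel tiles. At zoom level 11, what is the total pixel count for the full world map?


tiles per axis = 2^11 = 2048
total tiles = 2048^2 = 4194304
pixels per axis = 2048 * 416 = 851968
total pixels = 851968^2 = 725849473024

725849473024 pixels


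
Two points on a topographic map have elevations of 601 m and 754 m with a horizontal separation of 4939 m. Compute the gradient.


gradient = (754 - 601) / 4939 = 153 / 4939 = 0.031

0.031


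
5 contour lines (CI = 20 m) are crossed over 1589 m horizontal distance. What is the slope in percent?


elevation change = 5 * 20 = 100 m
slope = 100 / 1589 * 100 = 6.3%

6.3%


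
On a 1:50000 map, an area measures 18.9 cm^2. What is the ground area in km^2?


ground_area = 18.9 * (50000/100)^2 = 4725000.0 m^2 = 4.725 km^2

4.725 km^2


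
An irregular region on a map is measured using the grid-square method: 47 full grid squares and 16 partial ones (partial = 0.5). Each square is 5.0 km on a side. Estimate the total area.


effective squares = 47 + 16 * 0.5 = 55.0
area = 55.0 * 25.0 = 1375.0 km^2

1375.0 km^2


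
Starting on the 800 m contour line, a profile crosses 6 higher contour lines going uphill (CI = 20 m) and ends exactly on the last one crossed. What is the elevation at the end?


elevation = 800 + 6 * 20 = 920 m

920 m


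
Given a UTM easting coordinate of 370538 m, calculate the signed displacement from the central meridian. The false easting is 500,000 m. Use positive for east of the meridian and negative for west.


displacement = 370538 - 500000 = -129462 m

-129462 m


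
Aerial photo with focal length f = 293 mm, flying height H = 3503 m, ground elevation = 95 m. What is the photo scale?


scale = f / (H - h) = 293 mm / 3408 m = 293 / 3408000 = 1:11631

1:11631


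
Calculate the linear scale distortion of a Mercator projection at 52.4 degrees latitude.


SF = 1 / cos(52.4) = 1 / 0.610145 = 1.639

1.639


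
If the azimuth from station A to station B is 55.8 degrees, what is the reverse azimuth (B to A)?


back azimuth = (55.8 + 180) mod 360 = 235.8 degrees

235.8 degrees


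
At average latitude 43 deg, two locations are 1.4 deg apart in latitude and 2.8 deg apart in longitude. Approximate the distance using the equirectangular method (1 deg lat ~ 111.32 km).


dlat_km = 1.4 * 111.32 = 155.848
dlon_km = 2.8 * 111.32 * cos(43) ≈ 227.96
dist = sqrt(155.848^2 + 227.96^2) ≈ 276.1 km

276.1 km


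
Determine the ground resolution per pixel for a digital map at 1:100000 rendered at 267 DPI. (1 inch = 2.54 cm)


pixel_cm = 2.54 / 267 ≈ 0.009513 cm
ground = pixel_cm * 100000 / 100 = 2.54 * 100000 / (267 * 100) = 254000 / 26700 ≈ 9.51 m

9.51 m


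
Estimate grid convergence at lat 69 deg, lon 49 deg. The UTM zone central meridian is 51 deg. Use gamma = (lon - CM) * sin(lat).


gamma = (49 - 51) * sin(69) = -2 * 0.93358 = -1.867 degrees

-1.867 degrees


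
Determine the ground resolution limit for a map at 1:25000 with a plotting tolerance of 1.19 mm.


ground = 1.19 mm * 25000 / 1000 = 29.75 m

29.75 m


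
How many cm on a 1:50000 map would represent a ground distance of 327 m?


map_cm = 327 * 100 / 50000 = 0.654 cm ≈ 0.65 cm

0.65 cm


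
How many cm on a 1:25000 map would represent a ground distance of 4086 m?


map_cm = 4086 * 100 / 25000 = 16.344 cm ≈ 16.34 cm

16.34 cm


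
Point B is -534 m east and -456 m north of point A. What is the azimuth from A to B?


az = atan2(-534, -456) = -130.5 deg
adjusted to 0-360: 229.5 degrees

229.5 degrees


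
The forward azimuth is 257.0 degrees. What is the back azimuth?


back azimuth = (257.0 + 180) mod 360 = 77.0 degrees

77.0 degrees


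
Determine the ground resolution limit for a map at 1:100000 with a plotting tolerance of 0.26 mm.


ground = 0.26 mm * 100000 / 1000 = 26.0 m

26.0 m


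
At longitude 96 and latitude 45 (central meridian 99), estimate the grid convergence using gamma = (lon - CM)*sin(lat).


gamma = (96 - 99) * sin(45) = -3 * 0.707107 = -2.121 degrees

-2.121 degrees


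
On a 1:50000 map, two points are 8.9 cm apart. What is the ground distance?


ground = 8.9 cm * 50000 / 100 = 4450.0 m = 4.45 km

4.45 km


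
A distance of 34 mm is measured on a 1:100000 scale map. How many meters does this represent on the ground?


ground = 34 mm * 100000 / 1000 = 3400.0 m

3400.0 m


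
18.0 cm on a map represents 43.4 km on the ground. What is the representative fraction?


ground = 43.4 km = 4340000 cm; RF denominator = ground / map = 4340000 / 18.0 ≈ 241111; RF = 1:241111

1:241111


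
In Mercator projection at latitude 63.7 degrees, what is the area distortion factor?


area_distortion = 1/cos^2(63.7) = 5.094

5.094


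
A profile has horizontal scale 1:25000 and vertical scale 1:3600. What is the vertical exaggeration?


VE = horizontal_scale / vertical_scale = 25000 / 3600 ≈ 6.9

6.9x


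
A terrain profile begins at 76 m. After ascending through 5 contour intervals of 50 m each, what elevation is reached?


elevation = 76 + 5 * 50 = 326 m

326 m
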